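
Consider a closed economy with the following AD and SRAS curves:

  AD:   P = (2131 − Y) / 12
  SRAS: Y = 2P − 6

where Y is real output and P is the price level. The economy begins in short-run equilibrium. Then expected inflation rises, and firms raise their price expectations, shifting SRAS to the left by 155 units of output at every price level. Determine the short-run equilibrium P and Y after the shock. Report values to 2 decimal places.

This is a negative supply shock: SRAS shifts left.
New SRAS: Y = 2P − 161.
Set AD = SRAS: 2131 − 12P = 2P − 161, so 2292 = 14P and P = 163.71.
Substituting into AD, Y = 166.43.

P = 163.71, Y = 166.43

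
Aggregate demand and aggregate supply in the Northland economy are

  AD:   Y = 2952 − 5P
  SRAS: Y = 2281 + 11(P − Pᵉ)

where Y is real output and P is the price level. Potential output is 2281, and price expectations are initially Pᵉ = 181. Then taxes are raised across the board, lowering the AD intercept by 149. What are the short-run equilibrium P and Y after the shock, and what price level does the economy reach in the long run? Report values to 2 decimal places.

Short run: P = 157.06, Y = 2017.69. Long run: P = 104.40.

AD shifts left: new AD is Y = 2803 − 5P. With Pᵉ = 181, SRAS is Y = 290 + 11P.
Short run: 2803 − 5P = 290 + 11P gives 2513 = 16P, so P = 157.06 and Y = 2803 − 5P = 2017.69.
Y = 2017.69 is below potential 2281; expectations adjust and SRAS shifts right until Y = 2281.
Long run: on the new AD curve, 2281 = 2803 − 5P gives P = 104.40.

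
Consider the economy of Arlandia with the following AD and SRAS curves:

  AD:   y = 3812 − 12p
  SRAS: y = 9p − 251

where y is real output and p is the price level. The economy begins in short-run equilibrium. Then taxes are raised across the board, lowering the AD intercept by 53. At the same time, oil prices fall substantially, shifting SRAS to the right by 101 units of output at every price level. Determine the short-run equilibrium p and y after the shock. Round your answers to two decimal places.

p = 186.14, y = 1525.29

After both shocks: AD is y = 3759 − 12p and SRAS is y = 9p − 150.
Setting them equal: 3909 = 21p, so p = 186.14.
Substituting into AD, y = 1525.29.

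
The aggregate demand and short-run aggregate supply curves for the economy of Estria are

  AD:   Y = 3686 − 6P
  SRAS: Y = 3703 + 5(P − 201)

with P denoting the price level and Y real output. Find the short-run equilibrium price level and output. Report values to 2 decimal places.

Write SRAS as Y = 3703 + 5P − 1005 = 2698 + 5P.
Set AD = SRAS: 3686 − 6P = 2698 + 5P, so 988 = 11P and P = 89.82.
Substituting into AD, Y = 3686 − 6P = 3147.09.

P = 89.82, Y = 3147.09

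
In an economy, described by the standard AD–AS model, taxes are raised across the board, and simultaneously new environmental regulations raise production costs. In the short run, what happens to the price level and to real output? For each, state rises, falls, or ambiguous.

The first event is a negative demand shock: AD shifts left, which by itself pushes P down and Y down.
The second is an adverse supply shock: SRAS shifts left, which by itself pushes P up and Y down.
The two shocks push P in opposite directions, so the effect on P is ambiguous. Both shocks push Y down, so Y falls.

Price level: ambiguous; output: falls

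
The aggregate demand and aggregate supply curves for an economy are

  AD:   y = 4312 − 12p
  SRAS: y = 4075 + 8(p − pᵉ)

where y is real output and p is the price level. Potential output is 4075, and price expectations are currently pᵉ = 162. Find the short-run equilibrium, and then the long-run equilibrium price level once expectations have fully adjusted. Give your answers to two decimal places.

Short run: with pᵉ = 162, SRAS is y = 2779 + 8p. Setting AD = SRAS gives 1533 = 20p, so p = 76.65 and y = 4312 − 12p = 3392.20.
Output 3392.20 is below potential 4075, so over time expected prices fall and SRAS shifts right until y returns to 4075.
Long run: y = 4075 on the AD curve gives 4075 = 4312 − 12p, so p = 19.75.

Short run: p = 76.65, y = 3392.20. Long run: p = 19.75.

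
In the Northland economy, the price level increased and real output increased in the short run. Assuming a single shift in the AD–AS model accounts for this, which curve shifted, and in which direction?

P rose and Y rose. An AD shift moves P and Y in the same direction; an SRAS shift moves them in opposite directions.
Here P and Y moved in the same direction, so the AD curve shifted.
Since Y rose, AD shifted right.

AD shifted right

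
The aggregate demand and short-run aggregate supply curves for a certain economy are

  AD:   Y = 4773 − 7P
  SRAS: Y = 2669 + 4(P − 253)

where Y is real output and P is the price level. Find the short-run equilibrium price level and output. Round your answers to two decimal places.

Write SRAS as Y = 2669 + 4P − 1012 = 1657 + 4P.
Set AD = SRAS: 4773 − 7P = 1657 + 4P, so 3116 = 11P and P = 283.27.
Substituting into AD, Y = 4773 − 7P = 2790.09.

P = 283.27, Y = 2790.09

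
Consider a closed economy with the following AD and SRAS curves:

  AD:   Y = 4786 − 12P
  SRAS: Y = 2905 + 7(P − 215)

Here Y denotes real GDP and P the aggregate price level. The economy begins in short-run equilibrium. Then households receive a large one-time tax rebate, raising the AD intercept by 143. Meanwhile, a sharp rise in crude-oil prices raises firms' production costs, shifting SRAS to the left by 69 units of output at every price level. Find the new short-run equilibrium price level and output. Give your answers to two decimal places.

P = 189.37, Y = 2656.58

After both shocks: AD is Y = 4929 − 12P and SRAS is Y = 1331 + 7P.
Setting them equal: 3598 = 19P, so P = 189.37.
Substituting into AD, Y = 2656.58.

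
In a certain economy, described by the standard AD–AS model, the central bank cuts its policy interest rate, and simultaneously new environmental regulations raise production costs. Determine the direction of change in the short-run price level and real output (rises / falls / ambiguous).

The first event is a positive demand shock: AD shifts right, which by itself pushes P up and Y up.
The second is an adverse supply shock: SRAS shifts left, which by itself pushes P up and Y down.
Both shocks push P up, so P rises. The two shocks push Y in opposite directions, so the effect on Y is ambiguous.

Price level: rises; output: ambiguous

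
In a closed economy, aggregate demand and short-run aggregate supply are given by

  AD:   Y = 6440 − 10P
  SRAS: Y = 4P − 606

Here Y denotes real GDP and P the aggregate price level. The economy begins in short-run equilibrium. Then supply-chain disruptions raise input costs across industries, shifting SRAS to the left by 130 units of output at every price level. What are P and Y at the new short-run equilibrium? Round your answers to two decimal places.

This is a negative supply shock: SRAS shifts left.
New SRAS: Y = 4P − 736.
Set AD = SRAS: 6440 − 10P = 4P − 736, so 7176 = 14P and P = 512.57.
Substituting into AD, Y = 1314.29.

P = 512.57, Y = 1314.29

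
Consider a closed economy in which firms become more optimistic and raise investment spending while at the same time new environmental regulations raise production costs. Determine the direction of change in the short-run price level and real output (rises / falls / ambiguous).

The first event is a positive demand shock: AD shifts right, which by itself pushes P up and Y up.
The second is an adverse supply shock: SRAS shifts left, which by itself pushes P up and Y down.
Both shocks push P up, so P rises. The two shocks push Y in opposite directions, so the effect on Y is ambiguous.

Price level: rises; output: ambiguous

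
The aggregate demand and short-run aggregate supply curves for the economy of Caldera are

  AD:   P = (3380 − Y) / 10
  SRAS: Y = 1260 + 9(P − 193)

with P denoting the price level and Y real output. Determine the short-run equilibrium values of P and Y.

Write SRAS as Y = 1260 + 9P − 1737 = 9P − 477.
Rearrange AD to Y = 3380 − 10P.
Set AD = SRAS: 3380 − 10P = 9P − 477, so 3857 = 19P and P = 203.
Then Y = 3380 − 10·203 = 1350.

P = 203, Y = 1350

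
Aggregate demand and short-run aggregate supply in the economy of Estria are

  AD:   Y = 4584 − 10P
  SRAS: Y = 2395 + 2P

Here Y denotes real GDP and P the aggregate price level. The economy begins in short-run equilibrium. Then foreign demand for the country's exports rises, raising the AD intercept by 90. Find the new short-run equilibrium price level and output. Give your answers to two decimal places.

P = 189.92, Y = 2774.83

This is a positive demand shock: AD shifts right.
New AD: Y = 4674 − 10P.
Set AD = SRAS: 4674 − 10P = 2395 + 2P, so 2279 = 12P and P = 189.92.
Substituting into AD, Y = 2774.83.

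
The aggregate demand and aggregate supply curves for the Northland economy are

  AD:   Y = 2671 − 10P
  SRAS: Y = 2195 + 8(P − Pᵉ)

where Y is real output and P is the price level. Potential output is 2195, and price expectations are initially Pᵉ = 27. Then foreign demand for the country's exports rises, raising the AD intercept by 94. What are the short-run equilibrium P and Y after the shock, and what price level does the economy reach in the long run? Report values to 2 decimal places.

Short run: P = 43.67, Y = 2328.33. Long run: P = 57.00.

AD shifts right: new AD is Y = 2765 − 10P. With Pᵉ = 27, SRAS is Y = 1979 + 8P.
Short run: 2765 − 10P = 1979 + 8P gives 786 = 18P, so P = 43.67 and Y = 2765 − 10P = 2328.33.
Y = 2328.33 is above potential 2195; expectations adjust and SRAS shifts left until Y = 2195.
Long run: on the new AD curve, 2195 = 2765 − 10P gives P = 57.00.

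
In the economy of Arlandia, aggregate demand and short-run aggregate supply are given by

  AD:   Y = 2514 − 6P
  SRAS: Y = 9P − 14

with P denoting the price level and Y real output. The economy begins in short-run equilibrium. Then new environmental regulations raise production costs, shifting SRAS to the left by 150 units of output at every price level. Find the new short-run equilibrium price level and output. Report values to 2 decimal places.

This is a negative supply shock: SRAS shifts left.
New SRAS: Y = 9P − 164.
Set AD = SRAS: 2514 − 6P = 9P − 164, so 2678 = 15P and P = 178.53.
Substituting into AD, Y = 1442.80.

P = 178.53, Y = 1442.80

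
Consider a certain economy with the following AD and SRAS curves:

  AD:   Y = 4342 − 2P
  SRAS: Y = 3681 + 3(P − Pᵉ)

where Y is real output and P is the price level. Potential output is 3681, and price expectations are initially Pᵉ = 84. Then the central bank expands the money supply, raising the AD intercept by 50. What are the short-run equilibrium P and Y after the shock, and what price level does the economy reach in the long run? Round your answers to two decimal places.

AD shifts right: new AD is Y = 4392 − 2P. With Pᵉ = 84, SRAS is Y = 3429 + 3P.
Short run: 4392 − 2P = 3429 + 3P gives 963 = 5P, so P = 192.60 and Y = 4392 − 2P = 4006.80.
Y = 4006.80 is above potential 3681; expectations adjust and SRAS shifts left until Y = 3681.
Long run: on the new AD curve, 3681 = 4392 − 2P gives P = 355.50.

Short run: P = 192.60, Y = 4006.80. Long run: P = 355.50.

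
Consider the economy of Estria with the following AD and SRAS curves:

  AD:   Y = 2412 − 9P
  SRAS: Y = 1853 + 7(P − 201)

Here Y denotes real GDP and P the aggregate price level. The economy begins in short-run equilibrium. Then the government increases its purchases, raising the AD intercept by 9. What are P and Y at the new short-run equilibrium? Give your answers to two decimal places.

P = 123.44, Y = 1310.06

This is a positive demand shock: AD shifts right.
New AD: Y = 2421 − 9P.
SRAS can be written Y = 446 + 7P.
Set AD = SRAS: 2421 − 9P = 446 + 7P, so 1975 = 16P and P = 123.44.
Substituting into AD, Y = 1310.06.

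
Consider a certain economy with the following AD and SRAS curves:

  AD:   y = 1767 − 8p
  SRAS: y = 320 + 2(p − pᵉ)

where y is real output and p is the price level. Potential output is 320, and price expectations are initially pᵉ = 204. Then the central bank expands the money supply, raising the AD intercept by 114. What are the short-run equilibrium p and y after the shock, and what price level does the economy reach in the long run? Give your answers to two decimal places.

Short run: p = 196.90, y = 305.80. Long run: p = 195.13.

AD shifts right: new AD is y = 1881 − 8p. With pᵉ = 204, SRAS is y = 2p − 88.
Short run: 1881 − 8p = 2p − 88 gives 1969 = 10p, so p = 196.90 and y = 1881 − 8p = 305.80.
y = 305.80 is below potential 320; expectations adjust and SRAS shifts right until y = 320.
Long run: on the new AD curve, 320 = 1881 − 8p gives p = 195.13.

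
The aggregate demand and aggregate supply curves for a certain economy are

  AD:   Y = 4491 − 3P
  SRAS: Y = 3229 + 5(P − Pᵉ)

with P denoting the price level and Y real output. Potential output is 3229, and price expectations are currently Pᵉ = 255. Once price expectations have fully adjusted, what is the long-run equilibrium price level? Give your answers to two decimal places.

Long-run P = 420.67

Short run: with Pᵉ = 255, SRAS is Y = 1954 + 5P. Setting AD = SRAS gives 2537 = 8P, so P = 317.13 and Y = 4491 − 3P = 3539.63.
Output 3539.63 is above potential 3229, so over time expected prices rise and SRAS shifts left until Y returns to 3229.
Long run: Y = 3229 on the AD curve gives 3229 = 4491 − 3P, so P = 420.67.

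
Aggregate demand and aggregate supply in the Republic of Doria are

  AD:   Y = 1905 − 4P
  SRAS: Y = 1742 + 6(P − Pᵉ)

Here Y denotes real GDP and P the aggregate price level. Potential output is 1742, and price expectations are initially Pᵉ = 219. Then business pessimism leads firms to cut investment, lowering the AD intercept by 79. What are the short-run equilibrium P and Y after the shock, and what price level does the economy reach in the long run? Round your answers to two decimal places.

Short run: P = 139.80, Y = 1266.80. Long run: P = 21.00.

AD shifts left: new AD is Y = 1826 − 4P. With Pᵉ = 219, SRAS is Y = 428 + 6P.
Short run: 1826 − 4P = 428 + 6P gives 1398 = 10P, so P = 139.80 and Y = 1826 − 4P = 1266.80.
Y = 1266.80 is below potential 1742; expectations adjust and SRAS shifts right until Y = 1742.
Long run: on the new AD curve, 1742 = 1826 − 4P gives P = 21.00.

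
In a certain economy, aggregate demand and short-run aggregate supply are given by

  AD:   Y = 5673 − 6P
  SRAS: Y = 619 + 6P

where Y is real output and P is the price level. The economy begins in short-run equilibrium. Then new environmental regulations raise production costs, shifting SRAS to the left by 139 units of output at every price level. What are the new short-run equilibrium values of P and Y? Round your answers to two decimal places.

P = 432.75, Y = 3076.50

This is a negative supply shock: SRAS shifts left.
New SRAS: Y = 480 + 6P.
Set AD = SRAS: 5673 − 6P = 480 + 6P, so 5193 = 12P and P = 432.75.
Substituting into AD, Y = 3076.50.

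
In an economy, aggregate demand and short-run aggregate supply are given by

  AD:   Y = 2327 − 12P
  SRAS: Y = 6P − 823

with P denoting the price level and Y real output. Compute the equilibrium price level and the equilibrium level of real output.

P = 175, Y = 227

Set AD = SRAS: 2327 − 12P = 6P − 823, so 3150 = 18P and P = 175.
Then Y = 2327 − 12·175 = 227.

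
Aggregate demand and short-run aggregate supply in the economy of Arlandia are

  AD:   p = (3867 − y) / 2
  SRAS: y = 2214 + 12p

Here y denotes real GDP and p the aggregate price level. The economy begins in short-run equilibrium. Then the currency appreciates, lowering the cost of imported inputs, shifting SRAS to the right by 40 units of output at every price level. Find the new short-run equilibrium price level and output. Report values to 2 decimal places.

p = 115.21, y = 3636.57

This is a positive supply shock: SRAS shifts right.
New SRAS: y = 2254 + 12p.
Set AD = SRAS: 3867 − 2p = 2254 + 12p, so 1613 = 14p and p = 115.21.
Substituting into AD, y = 3636.57.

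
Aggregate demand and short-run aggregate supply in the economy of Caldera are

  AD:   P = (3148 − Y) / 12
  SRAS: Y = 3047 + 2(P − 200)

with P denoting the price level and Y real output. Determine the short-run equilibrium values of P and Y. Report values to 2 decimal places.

Write SRAS as Y = 3047 + 2P − 400 = 2647 + 2P.
Rearrange AD to Y = 3148 − 12P.
Set AD = SRAS: 3148 − 12P = 2647 + 2P, so 501 = 14P and P = 35.79.
Substituting into AD, Y = 3148 − 12P = 2718.57.

P = 35.79, Y = 2718.57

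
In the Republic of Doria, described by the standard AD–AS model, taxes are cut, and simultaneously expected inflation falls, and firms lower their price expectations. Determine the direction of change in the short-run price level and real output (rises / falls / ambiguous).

Price level: ambiguous; output: rises

The first event is a positive demand shock: AD shifts right, which by itself pushes P up and Y up.
The second is a favourable supply shock: SRAS shifts right, which by itself pushes P down and Y up.
The two shocks push P in opposite directions, so the effect on P is ambiguous. Both shocks push Y up, so Y rises.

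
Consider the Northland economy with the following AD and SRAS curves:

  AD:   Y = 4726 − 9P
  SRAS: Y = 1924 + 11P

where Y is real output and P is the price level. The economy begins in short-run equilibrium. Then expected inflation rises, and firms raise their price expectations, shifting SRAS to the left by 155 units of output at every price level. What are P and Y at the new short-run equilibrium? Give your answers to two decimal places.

This is a negative supply shock: SRAS shifts left.
New SRAS: Y = 1769 + 11P.
Set AD = SRAS: 4726 − 9P = 1769 + 11P, so 2957 = 20P and P = 147.85.
Substituting into AD, Y = 3395.35.

P = 147.85, Y = 3395.35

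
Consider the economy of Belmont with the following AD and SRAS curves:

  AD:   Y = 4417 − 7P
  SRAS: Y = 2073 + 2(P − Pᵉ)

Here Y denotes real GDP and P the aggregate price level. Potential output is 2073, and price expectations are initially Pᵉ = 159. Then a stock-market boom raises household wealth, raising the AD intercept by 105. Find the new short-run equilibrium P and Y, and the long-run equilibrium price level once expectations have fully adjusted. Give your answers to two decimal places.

AD shifts right: new AD is Y = 4522 − 7P. With Pᵉ = 159, SRAS is Y = 1755 + 2P.
Short run: 4522 − 7P = 1755 + 2P gives 2767 = 9P, so P = 307.44 and Y = 4522 − 7P = 2369.89.
Y = 2369.89 is above potential 2073; expectations adjust and SRAS shifts left until Y = 2073.
Long run: on the new AD curve, 2073 = 4522 − 7P gives P = 349.86.

Short run: P = 307.44, Y = 2369.89. Long run: P = 349.86.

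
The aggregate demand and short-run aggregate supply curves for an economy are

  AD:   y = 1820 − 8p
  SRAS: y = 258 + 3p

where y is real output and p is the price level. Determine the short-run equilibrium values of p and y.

Set AD = SRAS: 1820 − 8p = 258 + 3p, so 1562 = 11p and p = 142.
Then y = 1820 − 8·142 = 684.

p = 142, y = 684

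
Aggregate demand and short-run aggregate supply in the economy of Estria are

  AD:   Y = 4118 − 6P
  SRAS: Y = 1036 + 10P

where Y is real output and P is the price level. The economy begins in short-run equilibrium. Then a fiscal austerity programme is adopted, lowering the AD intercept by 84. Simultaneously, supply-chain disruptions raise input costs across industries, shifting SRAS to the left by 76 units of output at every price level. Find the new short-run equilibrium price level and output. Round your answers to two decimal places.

P = 192.13, Y = 2881.25

After both shocks: AD is Y = 4034 − 6P and SRAS is Y = 960 + 10P.
Setting them equal: 3074 = 16P, so P = 192.13.
Substituting into AD, Y = 2881.25.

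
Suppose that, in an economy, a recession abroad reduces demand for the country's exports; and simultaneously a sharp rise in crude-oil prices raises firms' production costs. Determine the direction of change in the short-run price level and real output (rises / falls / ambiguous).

Price level: ambiguous; output: falls

The first event is a negative demand shock: AD shifts left, which by itself pushes P down and Y down.
The second is an adverse supply shock: SRAS shifts left, which by itself pushes P up and Y down.
The two shocks push P in opposite directions, so the effect on P is ambiguous. Both shocks push Y down, so Y falls.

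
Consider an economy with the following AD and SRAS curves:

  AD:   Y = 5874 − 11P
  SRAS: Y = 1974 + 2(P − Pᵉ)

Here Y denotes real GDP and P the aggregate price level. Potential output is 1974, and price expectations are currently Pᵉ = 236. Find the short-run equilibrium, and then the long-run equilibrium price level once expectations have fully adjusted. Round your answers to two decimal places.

Short run: P = 336.31, Y = 2174.62. Long run: P = 354.55.

Short run: with Pᵉ = 236, SRAS is Y = 1502 + 2P. Setting AD = SRAS gives 4372 = 13P, so P = 336.31 and Y = 5874 − 11P = 2174.62.
Output 2174.62 is above potential 1974, so over time expected prices rise and SRAS shifts left until Y returns to 1974.
Long run: Y = 1974 on the AD curve gives 1974 = 5874 − 11P, so P = 354.55.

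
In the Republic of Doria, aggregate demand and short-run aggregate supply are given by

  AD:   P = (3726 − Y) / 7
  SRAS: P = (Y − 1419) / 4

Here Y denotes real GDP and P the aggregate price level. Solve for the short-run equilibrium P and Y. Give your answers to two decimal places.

P = 209.73, Y = 2257.91

Rearrange AD to Y = 3726 − 7P.
Rearrange SRAS to Y = 1419 + 4P.
Set AD = SRAS: 3726 − 7P = 1419 + 4P, so 2307 = 11P and P = 209.73.
Substituting into AD, Y = 3726 − 7P = 2257.91.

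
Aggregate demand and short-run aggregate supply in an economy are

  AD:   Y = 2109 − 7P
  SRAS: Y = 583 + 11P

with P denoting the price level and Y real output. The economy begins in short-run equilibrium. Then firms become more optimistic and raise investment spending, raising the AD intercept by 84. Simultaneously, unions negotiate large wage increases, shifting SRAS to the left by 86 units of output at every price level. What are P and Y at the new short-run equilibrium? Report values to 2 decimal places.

After both shocks: AD is Y = 2193 − 7P and SRAS is Y = 497 + 11P.
Setting them equal: 1696 = 18P, so P = 94.22.
Substituting into AD, Y = 1533.44.

P = 94.22, Y = 1533.44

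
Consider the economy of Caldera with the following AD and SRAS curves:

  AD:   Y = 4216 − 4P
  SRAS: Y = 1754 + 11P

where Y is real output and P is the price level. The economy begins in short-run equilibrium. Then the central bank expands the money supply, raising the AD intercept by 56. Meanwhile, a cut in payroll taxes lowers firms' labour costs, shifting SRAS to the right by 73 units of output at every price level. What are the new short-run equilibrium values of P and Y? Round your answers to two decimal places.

P = 163.00, Y = 3620.00

After both shocks: AD is Y = 4272 − 4P and SRAS is Y = 1827 + 11P.
Setting them equal: 2445 = 15P, so P = 163.00.
Substituting into AD, Y = 3620.00.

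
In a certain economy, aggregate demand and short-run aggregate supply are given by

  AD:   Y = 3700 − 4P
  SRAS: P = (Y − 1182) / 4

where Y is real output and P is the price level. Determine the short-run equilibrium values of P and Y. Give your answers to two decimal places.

P = 314.75, Y = 2441.00

Rearrange SRAS to Y = 1182 + 4P.
Set AD = SRAS: 3700 − 4P = 1182 + 4P, so 2518 = 8P and P = 314.75.
Substituting into AD, Y = 3700 − 4P = 2441.00.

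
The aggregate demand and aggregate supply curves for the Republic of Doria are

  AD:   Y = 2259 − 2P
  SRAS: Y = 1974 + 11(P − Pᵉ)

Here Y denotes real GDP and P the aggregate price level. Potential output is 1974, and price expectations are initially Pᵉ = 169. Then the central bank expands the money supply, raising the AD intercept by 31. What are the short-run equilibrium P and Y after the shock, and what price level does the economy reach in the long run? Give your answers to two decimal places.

AD shifts right: new AD is Y = 2290 − 2P. With Pᵉ = 169, SRAS is Y = 115 + 11P.
Short run: 2290 − 2P = 115 + 11P gives 2175 = 13P, so P = 167.31 and Y = 2290 − 2P = 1955.38.
Y = 1955.38 is below potential 1974; expectations adjust and SRAS shifts right until Y = 1974.
Long run: on the new AD curve, 1974 = 2290 − 2P gives P = 158.00.

Short run: P = 167.31, Y = 1955.38. Long run: P = 158.00.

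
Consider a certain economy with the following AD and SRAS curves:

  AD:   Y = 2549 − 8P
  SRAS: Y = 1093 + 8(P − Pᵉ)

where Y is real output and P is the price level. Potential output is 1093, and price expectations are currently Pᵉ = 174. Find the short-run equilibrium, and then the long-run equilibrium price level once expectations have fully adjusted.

Short run: P = 178, Y = 1125. Long run: P = 182.

Short run: with Pᵉ = 174, SRAS is Y = 8P − 299. Setting AD = SRAS gives 2848 = 16P, so P = 178 and Y = 2549 − 8·178 = 1125.
Output 1125 is above potential 1093, so over time expected prices rise and SRAS shifts left until Y returns to 1093.
Long run: Y = 1093 on the AD curve gives 1093 = 2549 − 8P, so P = 182.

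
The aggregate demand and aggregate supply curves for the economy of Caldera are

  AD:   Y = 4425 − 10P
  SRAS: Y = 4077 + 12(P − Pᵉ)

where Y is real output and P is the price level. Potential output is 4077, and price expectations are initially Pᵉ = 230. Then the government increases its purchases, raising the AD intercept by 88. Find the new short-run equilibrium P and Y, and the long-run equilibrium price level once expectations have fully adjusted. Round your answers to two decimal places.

Short run: P = 145.27, Y = 3060.27. Long run: P = 43.60.

AD shifts right: new AD is Y = 4513 − 10P. With Pᵉ = 230, SRAS is Y = 1317 + 12P.
Short run: 4513 − 10P = 1317 + 12P gives 3196 = 22P, so P = 145.27 and Y = 4513 − 10P = 3060.27.
Y = 3060.27 is below potential 4077; expectations adjust and SRAS shifts right until Y = 4077.
Long run: on the new AD curve, 4077 = 4513 − 10P gives P = 43.60.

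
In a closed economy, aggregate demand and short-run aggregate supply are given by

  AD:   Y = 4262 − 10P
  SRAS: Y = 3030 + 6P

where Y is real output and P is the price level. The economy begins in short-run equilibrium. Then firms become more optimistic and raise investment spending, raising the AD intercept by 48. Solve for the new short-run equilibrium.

This is a positive demand shock: AD shifts right.
New AD: Y = 4310 − 10P.
Set AD = SRAS: 4310 − 10P = 3030 + 6P, so 1280 = 16P and P = 80.
Y = 4310 − 10·80 = 3510.

P = 80, Y = 3510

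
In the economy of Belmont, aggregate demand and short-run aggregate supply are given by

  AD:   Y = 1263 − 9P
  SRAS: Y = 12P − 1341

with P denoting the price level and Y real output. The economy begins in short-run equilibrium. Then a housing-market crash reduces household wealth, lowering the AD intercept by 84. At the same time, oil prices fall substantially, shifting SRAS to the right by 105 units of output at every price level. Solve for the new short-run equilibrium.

P = 115, Y = 144

After both shocks: AD is Y = 1179 − 9P and SRAS is Y = 12P − 1236.
Setting them equal: 2415 = 21P, so P = 115.
Y = 1179 − 9·115 = 144.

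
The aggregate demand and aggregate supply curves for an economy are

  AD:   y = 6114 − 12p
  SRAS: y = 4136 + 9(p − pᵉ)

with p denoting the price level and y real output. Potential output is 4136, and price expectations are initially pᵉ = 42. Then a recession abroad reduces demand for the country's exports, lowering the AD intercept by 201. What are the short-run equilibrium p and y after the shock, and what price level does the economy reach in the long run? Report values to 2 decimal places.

AD shifts left: new AD is y = 5913 − 12p. With pᵉ = 42, SRAS is y = 3758 + 9p.
Short run: 5913 − 12p = 3758 + 9p gives 2155 = 21p, so p = 102.62 and y = 5913 − 12p = 4681.57.
y = 4681.57 is above potential 4136; expectations adjust and SRAS shifts left until y = 4136.
Long run: on the new AD curve, 4136 = 5913 − 12p gives p = 148.08.

Short run: p = 102.62, y = 4681.57. Long run: p = 148.08.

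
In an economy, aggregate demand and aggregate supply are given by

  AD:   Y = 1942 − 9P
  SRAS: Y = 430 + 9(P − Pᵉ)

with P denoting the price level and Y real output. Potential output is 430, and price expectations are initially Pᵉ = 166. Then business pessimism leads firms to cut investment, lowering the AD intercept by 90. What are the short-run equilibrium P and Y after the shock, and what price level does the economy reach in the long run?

Short run: P = 162, Y = 394. Long run: P = 158.

AD shifts left: new AD is Y = 1852 − 9P. With Pᵉ = 166, SRAS is Y = 9P − 1064.
Short run: 1852 − 9P = 9P − 1064 gives 2916 = 18P, so P = 162 and Y = 1852 − 9·162 = 394.
Y = 394 is below potential 430; expectations adjust and SRAS shifts right until Y = 430.
Long run: on the new AD curve, 430 = 1852 − 9P gives P = 158.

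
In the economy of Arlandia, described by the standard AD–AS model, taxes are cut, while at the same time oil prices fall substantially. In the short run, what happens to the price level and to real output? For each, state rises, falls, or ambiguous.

Price level: ambiguous; output: rises

The first event is a positive demand shock: AD shifts right, which by itself pushes P up and Y up.
The second is a favourable supply shock: SRAS shifts right, which by itself pushes P down and Y up.
The two shocks push P in opposite directions, so the effect on P is ambiguous. Both shocks push Y up, so Y rises.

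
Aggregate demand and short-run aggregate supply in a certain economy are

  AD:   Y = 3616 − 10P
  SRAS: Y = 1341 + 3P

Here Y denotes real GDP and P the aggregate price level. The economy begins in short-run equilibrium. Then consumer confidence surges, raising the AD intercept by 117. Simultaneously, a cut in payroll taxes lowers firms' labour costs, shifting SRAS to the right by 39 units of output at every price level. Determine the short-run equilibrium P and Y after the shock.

P = 181, Y = 1923

After both shocks: AD is Y = 3733 − 10P and SRAS is Y = 1380 + 3P.
Setting them equal: 2353 = 13P, so P = 181.
Y = 3733 − 10·181 = 1923.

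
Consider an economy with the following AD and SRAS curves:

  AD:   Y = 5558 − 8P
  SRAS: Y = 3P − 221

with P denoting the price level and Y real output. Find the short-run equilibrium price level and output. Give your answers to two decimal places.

Set AD = SRAS: 5558 − 8P = 3P − 221, so 5779 = 11P and P = 525.36.
Substituting into AD, Y = 5558 − 8P = 1355.09.

P = 525.36, Y = 1355.09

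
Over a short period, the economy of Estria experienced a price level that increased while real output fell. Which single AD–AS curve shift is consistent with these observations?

P rose and Y fell. An AD shift moves P and Y in the same direction; an SRAS shift moves them in opposite directions.
Here P and Y moved in opposite directions, so the SRAS curve shifted.
Since Y fell, SRAS shifted left.

SRAS shifted left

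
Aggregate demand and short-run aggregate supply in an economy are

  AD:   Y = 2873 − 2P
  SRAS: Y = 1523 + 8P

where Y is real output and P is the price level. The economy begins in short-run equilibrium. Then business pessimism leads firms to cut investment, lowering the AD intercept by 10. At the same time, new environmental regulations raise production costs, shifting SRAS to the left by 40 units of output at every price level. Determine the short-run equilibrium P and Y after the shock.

After both shocks: AD is Y = 2863 − 2P and SRAS is Y = 1483 + 8P.
Setting them equal: 1380 = 10P, so P = 138.
Y = 2863 − 2·138 = 2587.

P = 138, Y = 2587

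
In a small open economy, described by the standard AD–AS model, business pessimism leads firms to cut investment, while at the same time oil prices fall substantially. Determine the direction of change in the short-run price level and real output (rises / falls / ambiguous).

Price level: falls; output: ambiguous

The first event is a negative demand shock: AD shifts left, which by itself pushes P down and Y down.
The second is a favourable supply shock: SRAS shifts right, which by itself pushes P down and Y up.
Both shocks push P down, so P falls. The two shocks push Y in opposite directions, so the effect on Y is ambiguous.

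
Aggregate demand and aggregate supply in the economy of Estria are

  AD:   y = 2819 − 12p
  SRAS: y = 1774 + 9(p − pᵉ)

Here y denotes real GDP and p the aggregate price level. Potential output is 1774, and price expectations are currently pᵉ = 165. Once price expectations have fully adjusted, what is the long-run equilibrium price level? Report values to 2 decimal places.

Long-run p = 87.08

Short run: with pᵉ = 165, SRAS is y = 289 + 9p. Setting AD = SRAS gives 2530 = 21p, so p = 120.48 and y = 2819 − 12p = 1373.29.
Output 1373.29 is below potential 1774, so over time expected prices fall and SRAS shifts right until y returns to 1774.
Long run: y = 1774 on the AD curve gives 1774 = 2819 − 12p, so p = 87.08.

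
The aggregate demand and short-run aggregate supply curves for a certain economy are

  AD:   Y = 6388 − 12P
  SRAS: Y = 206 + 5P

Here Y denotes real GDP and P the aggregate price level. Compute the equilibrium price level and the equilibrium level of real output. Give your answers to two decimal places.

Set AD = SRAS: 6388 − 12P = 206 + 5P, so 6182 = 17P and P = 363.65.
Substituting into AD, Y = 6388 − 12P = 2024.24.

P = 363.65, Y = 2024.24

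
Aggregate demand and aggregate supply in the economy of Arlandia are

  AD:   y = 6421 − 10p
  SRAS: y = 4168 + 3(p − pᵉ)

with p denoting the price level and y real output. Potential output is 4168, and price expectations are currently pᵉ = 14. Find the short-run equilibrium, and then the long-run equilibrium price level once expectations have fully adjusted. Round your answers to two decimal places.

Short run: with pᵉ = 14, SRAS is y = 4126 + 3p. Setting AD = SRAS gives 2295 = 13p, so p = 176.54 and y = 6421 − 10p = 4655.62.
Output 4655.62 is above potential 4168, so over time expected prices rise and SRAS shifts left until y returns to 4168.
Long run: y = 4168 on the AD curve gives 4168 = 6421 − 10p, so p = 225.30.

Short run: p = 176.54, y = 4655.62. Long run: p = 225.30.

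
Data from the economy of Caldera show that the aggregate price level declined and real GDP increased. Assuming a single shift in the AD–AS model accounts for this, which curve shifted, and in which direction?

SRAS shifted right

P fell and Y rose. An AD shift moves P and Y in the same direction; an SRAS shift moves them in opposite directions.
Here P and Y moved in opposite directions, so the SRAS curve shifted.
Since Y rose, SRAS shifted right.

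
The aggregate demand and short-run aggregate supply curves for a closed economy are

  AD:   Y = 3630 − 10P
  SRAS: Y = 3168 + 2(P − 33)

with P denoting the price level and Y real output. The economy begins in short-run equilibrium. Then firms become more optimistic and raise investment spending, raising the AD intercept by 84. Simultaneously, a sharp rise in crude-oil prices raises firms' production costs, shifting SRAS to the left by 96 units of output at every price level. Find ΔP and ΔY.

ΔP = +15, ΔY = -66

After both shocks: AD is Y = 3714 − 10P and SRAS is Y = 3006 + 2P.
Setting them equal: 708 = 12P, so P = 59.
Y = 3714 − 10·59 = 3124.
Initially P = 44, Y = 3190, so ΔP = +15 and ΔY = -66.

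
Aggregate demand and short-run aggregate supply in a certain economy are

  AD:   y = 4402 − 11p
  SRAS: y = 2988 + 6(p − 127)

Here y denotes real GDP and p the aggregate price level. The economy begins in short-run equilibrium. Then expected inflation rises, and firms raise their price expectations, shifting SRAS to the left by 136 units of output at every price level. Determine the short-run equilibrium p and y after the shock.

p = 136, y = 2906

This is a negative supply shock: SRAS shifts left.
New SRAS: y = 2090 + 6p.
Set AD = SRAS: 4402 − 11p = 2090 + 6p, so 2312 = 17p and p = 136.
y = 4402 − 11·136 = 2906.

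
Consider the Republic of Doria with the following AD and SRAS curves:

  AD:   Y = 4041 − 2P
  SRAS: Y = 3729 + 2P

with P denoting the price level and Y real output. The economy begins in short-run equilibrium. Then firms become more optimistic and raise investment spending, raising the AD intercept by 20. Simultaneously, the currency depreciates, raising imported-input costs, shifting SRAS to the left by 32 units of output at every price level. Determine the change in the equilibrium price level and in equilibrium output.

ΔP = +13, ΔY = -6

After both shocks: AD is Y = 4061 − 2P and SRAS is Y = 3697 + 2P.
Setting them equal: 364 = 4P, so P = 91.
Y = 4061 − 2·91 = 3879.
Initially P = 78, Y = 3885, so ΔP = +13 and ΔY = -6.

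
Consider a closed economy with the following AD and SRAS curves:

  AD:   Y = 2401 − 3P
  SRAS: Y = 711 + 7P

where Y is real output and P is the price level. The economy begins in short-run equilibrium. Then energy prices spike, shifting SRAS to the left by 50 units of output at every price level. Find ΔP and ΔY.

ΔP = +5, ΔY = -15

This is a negative supply shock: SRAS shifts left.
New SRAS: Y = 661 + 7P.
Set AD = SRAS: 2401 − 3P = 661 + 7P, so 1740 = 10P and P = 174.
Y = 2401 − 3·174 = 1879.
Initially P = 169, Y = 1894, so ΔP = +5 and ΔY = -15.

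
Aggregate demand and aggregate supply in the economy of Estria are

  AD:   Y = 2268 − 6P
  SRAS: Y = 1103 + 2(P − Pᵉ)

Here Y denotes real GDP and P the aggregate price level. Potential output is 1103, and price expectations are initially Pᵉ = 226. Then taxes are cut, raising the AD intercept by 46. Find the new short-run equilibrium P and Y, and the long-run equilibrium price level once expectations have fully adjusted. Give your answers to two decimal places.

AD shifts right: new AD is Y = 2314 − 6P. With Pᵉ = 226, SRAS is Y = 651 + 2P.
Short run: 2314 − 6P = 651 + 2P gives 1663 = 8P, so P = 207.88 and Y = 2314 − 6P = 1066.75.
Y = 1066.75 is below potential 1103; expectations adjust and SRAS shifts right until Y = 1103.
Long run: on the new AD curve, 1103 = 2314 − 6P gives P = 201.83.

Short run: P = 207.88, Y = 1066.75. Long run: P = 201.83.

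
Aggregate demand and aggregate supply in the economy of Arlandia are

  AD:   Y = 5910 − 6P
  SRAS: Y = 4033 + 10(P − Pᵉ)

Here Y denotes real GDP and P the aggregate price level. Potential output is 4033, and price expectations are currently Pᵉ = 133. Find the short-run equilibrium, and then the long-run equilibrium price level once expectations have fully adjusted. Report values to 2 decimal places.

Short run: with Pᵉ = 133, SRAS is Y = 2703 + 10P. Setting AD = SRAS gives 3207 = 16P, so P = 200.44 and Y = 5910 − 6P = 4707.38.
Output 4707.38 is above potential 4033, so over time expected prices rise and SRAS shifts left until Y returns to 4033.
Long run: Y = 4033 on the AD curve gives 4033 = 5910 − 6P, so P = 312.83.

Short run: P = 200.44, Y = 4707.38. Long run: P = 312.83.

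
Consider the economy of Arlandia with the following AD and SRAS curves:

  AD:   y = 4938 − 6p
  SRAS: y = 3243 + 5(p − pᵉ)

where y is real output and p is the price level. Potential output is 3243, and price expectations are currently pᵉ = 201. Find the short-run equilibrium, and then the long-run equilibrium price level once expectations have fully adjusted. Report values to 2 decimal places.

Short run: with pᵉ = 201, SRAS is y = 2238 + 5p. Setting AD = SRAS gives 2700 = 11p, so p = 245.45 and y = 4938 − 6p = 3465.27.
Output 3465.27 is above potential 3243, so over time expected prices rise and SRAS shifts left until y returns to 3243.
Long run: y = 3243 on the AD curve gives 3243 = 4938 − 6p, so p = 282.50.

Short run: p = 245.45, y = 3465.27. Long run: p = 282.50.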